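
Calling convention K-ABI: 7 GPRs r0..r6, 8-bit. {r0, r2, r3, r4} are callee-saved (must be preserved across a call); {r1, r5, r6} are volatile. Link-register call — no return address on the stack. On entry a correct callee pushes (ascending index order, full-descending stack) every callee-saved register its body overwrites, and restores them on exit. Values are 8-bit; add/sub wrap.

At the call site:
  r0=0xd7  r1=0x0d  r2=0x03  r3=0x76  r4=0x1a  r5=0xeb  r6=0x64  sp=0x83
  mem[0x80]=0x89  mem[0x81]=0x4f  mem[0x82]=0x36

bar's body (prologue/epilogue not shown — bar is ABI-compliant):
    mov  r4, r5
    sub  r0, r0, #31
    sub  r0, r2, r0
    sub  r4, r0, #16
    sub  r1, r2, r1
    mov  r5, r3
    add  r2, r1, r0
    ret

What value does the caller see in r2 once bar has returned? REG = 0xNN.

REG = 0x03

prologue: push r0 -> mem[0x82]=0xd7, sp=0x82
prologue: push r2 -> mem[0x81]=0x03, sp=0x81
prologue: push r4 -> mem[0x80]=0x1a, sp=0x80
body[0] mov  r4, r5 -> r4=0xeb
body[1] sub  r0, r0, #31 -> r0=0xb8
body[2] sub  r0, r2, r0 -> r0=0x4b
body[3] sub  r4, r0, #16 -> r4=0x3b
body[4] sub  r1, r2, r1 -> r1=0xf6
body[5] mov  r5, r3 -> r5=0x76
body[6] add  r2, r1, r0 -> r2=0x41
epilogue: pop r4=0x1a, sp=0x81
epilogue: pop r2=0x03, sp=0x82
epilogue: pop r0=0xd7, sp=0x83
r2 is callee-saved -> restored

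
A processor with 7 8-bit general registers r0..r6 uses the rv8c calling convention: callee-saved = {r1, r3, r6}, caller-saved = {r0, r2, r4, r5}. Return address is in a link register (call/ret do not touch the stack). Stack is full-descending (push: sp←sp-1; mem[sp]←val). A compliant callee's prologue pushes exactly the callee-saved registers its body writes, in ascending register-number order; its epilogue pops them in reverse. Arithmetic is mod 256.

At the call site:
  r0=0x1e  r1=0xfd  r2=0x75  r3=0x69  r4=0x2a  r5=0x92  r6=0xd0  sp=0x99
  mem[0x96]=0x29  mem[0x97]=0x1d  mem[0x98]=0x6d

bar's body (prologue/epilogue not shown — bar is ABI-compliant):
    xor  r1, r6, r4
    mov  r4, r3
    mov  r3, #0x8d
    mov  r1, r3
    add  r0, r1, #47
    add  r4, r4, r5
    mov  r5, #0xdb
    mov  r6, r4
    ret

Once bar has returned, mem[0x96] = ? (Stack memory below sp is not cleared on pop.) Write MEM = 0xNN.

prologue: push r1 -> mem[0x98]=0xfd, sp=0x98
prologue: push r3 -> mem[0x97]=0x69, sp=0x97
prologue: push r6 -> mem[0x96]=0xd0, sp=0x96
body[0] xor  r1, r6, r4 -> r1=0xfa
body[1] mov  r4, r3 -> r4=0x69
body[2] mov  r3, #0x8d -> r3=0x8d
body[3] mov  r1, r3 -> r1=0x8d
body[4] add  r0, r1, #47 -> r0=0xbc
body[5] add  r4, r4, r5 -> r4=0xfb
body[6] mov  r5, #0xdb -> r5=0xdb
body[7] mov  r6, r4 -> r6=0xfb
epilogue: pop r6=0xd0, sp=0x97
epilogue: pop r3=0x69, sp=0x98
epilogue: pop r1=0xfd, sp=0x99
prologue pushed ['r1', 'r3', 'r6'] at ['0x98', '0x97', '0x96']

MEM = 0xd0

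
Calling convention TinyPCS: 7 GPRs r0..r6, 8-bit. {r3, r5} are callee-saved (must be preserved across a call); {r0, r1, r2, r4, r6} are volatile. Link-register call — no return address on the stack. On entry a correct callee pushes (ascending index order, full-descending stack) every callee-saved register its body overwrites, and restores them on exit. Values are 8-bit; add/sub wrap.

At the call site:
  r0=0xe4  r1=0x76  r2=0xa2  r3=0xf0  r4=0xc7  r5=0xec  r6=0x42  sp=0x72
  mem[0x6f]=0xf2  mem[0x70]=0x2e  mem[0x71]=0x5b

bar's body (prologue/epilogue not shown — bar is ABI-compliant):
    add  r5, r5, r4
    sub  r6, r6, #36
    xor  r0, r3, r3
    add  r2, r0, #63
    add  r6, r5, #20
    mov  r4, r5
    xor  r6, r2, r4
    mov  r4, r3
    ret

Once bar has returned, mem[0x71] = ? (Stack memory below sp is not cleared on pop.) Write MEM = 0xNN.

MEM = 0xec

prologue: push r5 -> mem[0x71]=0xec, sp=0x71
body[0] add  r5, r5, r4 -> r5=0xb3
body[1] sub  r6, r6, #36 -> r6=0x1e
body[2] xor  r0, r3, r3 -> r0=0x00
body[3] add  r2, r0, #63 -> r2=0x3f
body[4] add  r6, r5, #20 -> r6=0xc7
body[5] mov  r4, r5 -> r4=0xb3
body[6] xor  r6, r2, r4 -> r6=0x8c
body[7] mov  r4, r3 -> r4=0xf0
epilogue: pop r5=0xec, sp=0x72
prologue pushed ['r5'] at ['0x71']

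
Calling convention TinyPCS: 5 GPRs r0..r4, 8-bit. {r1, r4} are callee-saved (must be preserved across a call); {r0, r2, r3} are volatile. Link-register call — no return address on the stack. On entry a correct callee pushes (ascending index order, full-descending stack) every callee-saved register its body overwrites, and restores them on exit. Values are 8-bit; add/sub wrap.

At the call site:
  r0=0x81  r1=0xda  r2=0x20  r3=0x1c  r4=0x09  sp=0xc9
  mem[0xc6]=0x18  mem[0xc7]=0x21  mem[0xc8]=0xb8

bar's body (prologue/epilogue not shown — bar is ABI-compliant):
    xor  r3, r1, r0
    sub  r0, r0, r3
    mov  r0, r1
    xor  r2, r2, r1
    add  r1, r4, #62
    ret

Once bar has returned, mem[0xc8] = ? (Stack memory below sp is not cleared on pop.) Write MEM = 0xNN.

prologue: push r1 -> mem[0xc8]=0xda, sp=0xc8
body[0] xor  r3, r1, r0 -> r3=0x5b
body[1] sub  r0, r0, r3 -> r0=0x26
body[2] mov  r0, r1 -> r0=0xda
body[3] xor  r2, r2, r1 -> r2=0xfa
body[4] add  r1, r4, #62 -> r1=0x47
epilogue: pop r1=0xda, sp=0xc9
prologue pushed ['r1'] at ['0xc8']

MEM = 0xda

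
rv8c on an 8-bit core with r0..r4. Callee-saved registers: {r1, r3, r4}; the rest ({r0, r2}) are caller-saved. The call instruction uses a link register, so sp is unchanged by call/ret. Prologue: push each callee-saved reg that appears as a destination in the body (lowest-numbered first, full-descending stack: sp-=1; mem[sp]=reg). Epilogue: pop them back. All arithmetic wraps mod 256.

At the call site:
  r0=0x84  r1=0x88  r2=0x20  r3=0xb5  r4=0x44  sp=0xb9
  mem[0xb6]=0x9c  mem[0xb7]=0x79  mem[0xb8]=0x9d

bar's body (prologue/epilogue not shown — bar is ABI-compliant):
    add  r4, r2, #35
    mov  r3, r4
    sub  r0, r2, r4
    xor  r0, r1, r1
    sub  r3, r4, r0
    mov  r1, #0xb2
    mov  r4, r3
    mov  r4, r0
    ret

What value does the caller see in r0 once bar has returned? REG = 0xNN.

REG = 0x00

prologue: push r1 → mem[0xb8]=0x88, sp=0xb8
prologue: push r3 → mem[0xb7]=0xb5, sp=0xb7
prologue: push r4 → mem[0xb6]=0x44, sp=0xb6
body[0] add  r4, r2, #35 → r4=0x43
body[1] mov  r3, r4 → r3=0x43
body[2] sub  r0, r2, r4 → r0=0xdd
body[3] xor  r0, r1, r1 → r0=0x00
body[4] sub  r3, r4, r0 → r3=0x43
body[5] mov  r1, #0xb2 → r1=0xb2
body[6] mov  r4, r3 → r4=0x43
body[7] mov  r4, r0 → r4=0x00
epilogue: pop r4=0x44, sp=0xb7
epilogue: pop r3=0xb5, sp=0xb8
epilogue: pop r1=0x88, sp=0xb9
r0 is caller-saved → body value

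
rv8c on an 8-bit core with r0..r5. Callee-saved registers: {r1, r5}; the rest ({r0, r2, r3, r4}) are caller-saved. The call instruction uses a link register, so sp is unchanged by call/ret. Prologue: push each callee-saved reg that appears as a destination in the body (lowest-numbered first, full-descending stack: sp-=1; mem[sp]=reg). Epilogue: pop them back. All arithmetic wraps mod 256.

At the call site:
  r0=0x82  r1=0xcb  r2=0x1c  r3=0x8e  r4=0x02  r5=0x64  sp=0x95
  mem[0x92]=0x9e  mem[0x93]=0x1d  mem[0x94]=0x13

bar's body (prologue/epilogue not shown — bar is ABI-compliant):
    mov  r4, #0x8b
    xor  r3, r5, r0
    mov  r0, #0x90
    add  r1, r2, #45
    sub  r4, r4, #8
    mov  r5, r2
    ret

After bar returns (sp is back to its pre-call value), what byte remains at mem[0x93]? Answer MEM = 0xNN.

MEM = 0x64

prologue: push r1 → mem[0x94]=0xcb, sp=0x94
prologue: push r5 → mem[0x93]=0x64, sp=0x93
body[0] mov  r4, #0x8b → r4=0x8b
body[1] xor  r3, r5, r0 → r3=0xe6
body[2] mov  r0, #0x90 → r0=0x90
body[3] add  r1, r2, #45 → r1=0x49
body[4] sub  r4, r4, #8 → r4=0x83
body[5] mov  r5, r2 → r5=0x1c
epilogue: pop r5=0x64, sp=0x94
epilogue: pop r1=0xcb, sp=0x95
prologue pushed ['r1', 'r5'] at ['0x94', '0x93']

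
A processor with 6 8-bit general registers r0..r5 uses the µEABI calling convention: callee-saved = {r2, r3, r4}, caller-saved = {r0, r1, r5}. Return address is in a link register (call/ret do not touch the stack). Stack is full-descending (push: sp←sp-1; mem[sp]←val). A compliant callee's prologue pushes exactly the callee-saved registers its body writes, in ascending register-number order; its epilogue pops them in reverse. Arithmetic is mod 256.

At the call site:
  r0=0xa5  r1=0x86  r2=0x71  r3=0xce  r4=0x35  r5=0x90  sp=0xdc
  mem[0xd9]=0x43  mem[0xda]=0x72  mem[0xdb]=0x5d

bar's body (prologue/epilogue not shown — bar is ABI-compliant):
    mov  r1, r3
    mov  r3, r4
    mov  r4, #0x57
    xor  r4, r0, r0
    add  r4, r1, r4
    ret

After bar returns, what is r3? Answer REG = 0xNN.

REG = 0xce

prologue: push r3 → mem[0xdb]=0xce, sp=0xdb
prologue: push r4 → mem[0xda]=0x35, sp=0xda
body[0] mov  r1, r3 → r1=0xce
body[1] mov  r3, r4 → r3=0x35
body[2] mov  r4, #0x57 → r4=0x57
body[3] xor  r4, r0, r0 → r4=0x00
body[4] add  r4, r1, r4 → r4=0xce
epilogue: pop r4=0x35, sp=0xdb
epilogue: pop r3=0xce, sp=0xdc
r3 is callee-saved → restored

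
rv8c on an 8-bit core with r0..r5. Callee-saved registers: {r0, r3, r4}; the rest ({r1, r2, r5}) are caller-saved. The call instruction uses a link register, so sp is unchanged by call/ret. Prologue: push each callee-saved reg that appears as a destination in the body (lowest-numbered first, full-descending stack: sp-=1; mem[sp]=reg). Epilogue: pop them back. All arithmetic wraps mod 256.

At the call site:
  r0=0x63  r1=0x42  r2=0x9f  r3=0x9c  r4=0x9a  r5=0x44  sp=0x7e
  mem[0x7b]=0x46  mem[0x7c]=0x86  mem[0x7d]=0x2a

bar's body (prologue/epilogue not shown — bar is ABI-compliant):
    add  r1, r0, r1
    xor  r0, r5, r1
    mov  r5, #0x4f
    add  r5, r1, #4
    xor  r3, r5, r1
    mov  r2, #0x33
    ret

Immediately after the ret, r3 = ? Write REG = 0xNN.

REG = 0x9c

prologue: push r0 -> mem[0x7d]=0x63, sp=0x7d
prologue: push r3 -> mem[0x7c]=0x9c, sp=0x7c
body[0] add  r1, r0, r1 -> r1=0xa5
body[1] xor  r0, r5, r1 -> r0=0xe1
body[2] mov  r5, #0x4f -> r5=0x4f
body[3] add  r5, r1, #4 -> r5=0xa9
body[4] xor  r3, r5, r1 -> r3=0x0c
body[5] mov  r2, #0x33 -> r2=0x33
epilogue: pop r3=0x9c, sp=0x7d
epilogue: pop r0=0x63, sp=0x7e
r3 is callee-saved -> restored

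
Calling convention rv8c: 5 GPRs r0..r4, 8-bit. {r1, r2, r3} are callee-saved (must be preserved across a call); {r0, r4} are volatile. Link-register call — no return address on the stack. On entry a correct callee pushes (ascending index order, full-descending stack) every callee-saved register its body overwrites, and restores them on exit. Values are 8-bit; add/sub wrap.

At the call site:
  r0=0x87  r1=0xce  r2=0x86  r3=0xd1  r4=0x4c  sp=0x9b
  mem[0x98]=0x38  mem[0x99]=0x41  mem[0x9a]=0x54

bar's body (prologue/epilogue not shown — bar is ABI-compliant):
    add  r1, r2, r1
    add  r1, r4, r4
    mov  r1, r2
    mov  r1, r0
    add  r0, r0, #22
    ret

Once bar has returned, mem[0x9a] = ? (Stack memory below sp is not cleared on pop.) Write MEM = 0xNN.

prologue: push r1 → mem[0x9a]=0xce, sp=0x9a
body[0] add  r1, r2, r1 → r1=0x54
body[1] add  r1, r4, r4 → r1=0x98
body[2] mov  r1, r2 → r1=0x86
body[3] mov  r1, r0 → r1=0x87
body[4] add  r0, r0, #22 → r0=0x9d
epilogue: pop r1=0xce, sp=0x9b
prologue pushed ['r1'] at ['0x9a']

MEM = 0xce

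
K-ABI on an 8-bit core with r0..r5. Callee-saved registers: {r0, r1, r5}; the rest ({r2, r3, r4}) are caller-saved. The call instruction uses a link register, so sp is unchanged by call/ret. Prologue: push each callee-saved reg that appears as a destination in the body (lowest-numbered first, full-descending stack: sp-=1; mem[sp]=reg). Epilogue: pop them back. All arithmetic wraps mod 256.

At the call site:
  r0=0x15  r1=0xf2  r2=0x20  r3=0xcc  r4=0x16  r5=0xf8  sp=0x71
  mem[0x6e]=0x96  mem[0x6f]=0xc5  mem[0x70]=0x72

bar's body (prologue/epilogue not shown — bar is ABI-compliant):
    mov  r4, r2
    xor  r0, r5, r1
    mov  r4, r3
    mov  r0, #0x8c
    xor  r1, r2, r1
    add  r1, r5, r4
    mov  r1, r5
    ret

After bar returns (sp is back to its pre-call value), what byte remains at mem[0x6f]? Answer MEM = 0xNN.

prologue: push r0 -> mem[0x70]=0x15, sp=0x70
prologue: push r1 -> mem[0x6f]=0xf2, sp=0x6f
body[0] mov  r4, r2 -> r4=0x20
body[1] xor  r0, r5, r1 -> r0=0x0a
body[2] mov  r4, r3 -> r4=0xcc
body[3] mov  r0, #0x8c -> r0=0x8c
body[4] xor  r1, r2, r1 -> r1=0xd2
body[5] add  r1, r5, r4 -> r1=0xc4
body[6] mov  r1, r5 -> r1=0xf8
epilogue: pop r1=0xf2, sp=0x70
epilogue: pop r0=0x15, sp=0x71
prologue pushed ['r0', 'r1'] at ['0x70', '0x6f']

MEM = 0xf2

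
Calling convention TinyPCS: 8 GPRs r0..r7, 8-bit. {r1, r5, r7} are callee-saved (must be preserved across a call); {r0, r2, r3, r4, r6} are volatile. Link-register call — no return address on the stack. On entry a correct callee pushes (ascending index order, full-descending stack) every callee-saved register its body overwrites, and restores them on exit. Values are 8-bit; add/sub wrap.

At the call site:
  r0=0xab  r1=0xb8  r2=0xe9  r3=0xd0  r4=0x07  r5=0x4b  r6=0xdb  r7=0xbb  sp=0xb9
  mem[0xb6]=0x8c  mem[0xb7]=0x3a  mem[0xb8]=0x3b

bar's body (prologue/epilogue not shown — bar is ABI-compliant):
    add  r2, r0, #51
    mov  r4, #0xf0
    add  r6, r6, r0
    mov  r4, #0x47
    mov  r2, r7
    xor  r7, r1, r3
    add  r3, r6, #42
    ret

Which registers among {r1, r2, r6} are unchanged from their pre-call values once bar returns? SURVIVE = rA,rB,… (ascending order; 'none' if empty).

prologue: push r7 → mem[0xb8]=0xbb, sp=0xb8
body[0] add  r2, r0, #51 → r2=0xde
body[1] mov  r4, #0xf0 → r4=0xf0
body[2] add  r6, r6, r0 → r6=0x86
body[3] mov  r4, #0x47 → r4=0x47
body[4] mov  r2, r7 → r2=0xbb
body[5] xor  r7, r1, r3 → r7=0x68
body[6] add  r3, r6, #42 → r3=0xb0
epilogue: pop r7=0xbb, sp=0xb9
r1: callee-saved, written=False
r2: caller-saved, written=True
r6: caller-saved, written=True

SURVIVE = r1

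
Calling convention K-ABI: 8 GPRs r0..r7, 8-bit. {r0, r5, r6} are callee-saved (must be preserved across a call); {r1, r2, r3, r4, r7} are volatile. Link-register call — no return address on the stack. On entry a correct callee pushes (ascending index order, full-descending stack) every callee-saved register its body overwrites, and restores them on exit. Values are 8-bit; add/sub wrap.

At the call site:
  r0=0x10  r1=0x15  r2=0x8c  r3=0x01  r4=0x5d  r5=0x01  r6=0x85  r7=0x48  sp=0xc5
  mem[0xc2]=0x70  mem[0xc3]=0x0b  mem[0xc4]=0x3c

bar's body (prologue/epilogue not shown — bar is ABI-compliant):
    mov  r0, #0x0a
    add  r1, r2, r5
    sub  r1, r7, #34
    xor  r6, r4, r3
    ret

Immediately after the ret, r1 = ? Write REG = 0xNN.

prologue: push r0 -> mem[0xc4]=0x10, sp=0xc4
prologue: push r6 -> mem[0xc3]=0x85, sp=0xc3
body[0] mov  r0, #0x0a -> r0=0x0a
body[1] add  r1, r2, r5 -> r1=0x8d
body[2] sub  r1, r7, #34 -> r1=0x26
body[3] xor  r6, r4, r3 -> r6=0x5c
epilogue: pop r6=0x85, sp=0xc4
epilogue: pop r0=0x10, sp=0xc5
r1 is caller-saved -> body value

REG = 0x26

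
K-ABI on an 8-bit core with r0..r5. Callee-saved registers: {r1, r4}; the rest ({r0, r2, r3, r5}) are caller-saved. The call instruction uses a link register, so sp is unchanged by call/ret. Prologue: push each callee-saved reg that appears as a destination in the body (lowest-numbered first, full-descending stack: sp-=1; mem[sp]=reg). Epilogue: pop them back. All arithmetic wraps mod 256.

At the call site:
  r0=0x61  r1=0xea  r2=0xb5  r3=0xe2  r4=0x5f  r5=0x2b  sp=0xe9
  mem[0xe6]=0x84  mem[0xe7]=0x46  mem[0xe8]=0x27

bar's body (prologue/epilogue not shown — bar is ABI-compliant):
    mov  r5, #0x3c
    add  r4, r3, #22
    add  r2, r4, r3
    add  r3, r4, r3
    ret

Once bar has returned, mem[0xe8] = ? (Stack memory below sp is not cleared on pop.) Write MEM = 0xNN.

prologue: push r4 -> mem[0xe8]=0x5f, sp=0xe8
body[0] mov  r5, #0x3c -> r5=0x3c
body[1] add  r4, r3, #22 -> r4=0xf8
body[2] add  r2, r4, r3 -> r2=0xda
body[3] add  r3, r4, r3 -> r3=0xda
epilogue: pop r4=0x5f, sp=0xe9
prologue pushed ['r4'] at ['0xe8']

MEM = 0x5f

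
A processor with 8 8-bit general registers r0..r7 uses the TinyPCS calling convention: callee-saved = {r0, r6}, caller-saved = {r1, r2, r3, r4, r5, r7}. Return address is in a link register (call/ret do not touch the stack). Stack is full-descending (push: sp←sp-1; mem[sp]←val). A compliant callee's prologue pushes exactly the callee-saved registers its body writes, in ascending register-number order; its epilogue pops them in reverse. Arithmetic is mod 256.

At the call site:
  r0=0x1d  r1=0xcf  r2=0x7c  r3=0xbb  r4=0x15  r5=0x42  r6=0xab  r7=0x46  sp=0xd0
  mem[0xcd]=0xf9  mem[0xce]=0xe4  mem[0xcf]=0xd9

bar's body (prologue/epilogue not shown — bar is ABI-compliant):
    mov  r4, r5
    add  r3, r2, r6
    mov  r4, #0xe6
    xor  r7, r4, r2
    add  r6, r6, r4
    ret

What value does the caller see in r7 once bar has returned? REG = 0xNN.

REG = 0x9a

prologue: push r6 -> mem[0xcf]=0xab, sp=0xcf
body[0] mov  r4, r5 -> r4=0x42
body[1] add  r3, r2, r6 -> r3=0x27
body[2] mov  r4, #0xe6 -> r4=0xe6
body[3] xor  r7, r4, r2 -> r7=0x9a
body[4] add  r6, r6, r4 -> r6=0x91
epilogue: pop r6=0xab, sp=0xd0
r7 is caller-saved -> body value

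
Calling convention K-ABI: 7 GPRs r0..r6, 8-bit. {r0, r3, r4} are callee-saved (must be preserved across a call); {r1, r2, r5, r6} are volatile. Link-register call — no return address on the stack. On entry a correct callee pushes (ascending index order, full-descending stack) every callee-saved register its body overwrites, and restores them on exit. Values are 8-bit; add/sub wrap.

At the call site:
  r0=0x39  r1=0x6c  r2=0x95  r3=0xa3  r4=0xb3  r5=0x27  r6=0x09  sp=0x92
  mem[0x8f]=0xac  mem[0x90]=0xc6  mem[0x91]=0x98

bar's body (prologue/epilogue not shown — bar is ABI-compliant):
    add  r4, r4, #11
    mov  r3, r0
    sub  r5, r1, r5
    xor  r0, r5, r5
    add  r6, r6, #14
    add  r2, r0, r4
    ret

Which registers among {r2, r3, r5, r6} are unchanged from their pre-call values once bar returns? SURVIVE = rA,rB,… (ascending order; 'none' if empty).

SURVIVE = r3

prologue: push r0 -> mem[0x91]=0x39, sp=0x91
prologue: push r3 -> mem[0x90]=0xa3, sp=0x90
prologue: push r4 -> mem[0x8f]=0xb3, sp=0x8f
body[0] add  r4, r4, #11 -> r4=0xbe
body[1] mov  r3, r0 -> r3=0x39
body[2] sub  r5, r1, r5 -> r5=0x45
body[3] xor  r0, r5, r5 -> r0=0x00
body[4] add  r6, r6, #14 -> r6=0x17
body[5] add  r2, r0, r4 -> r2=0xbe
epilogue: pop r4=0xb3, sp=0x90
epilogue: pop r3=0xa3, sp=0x91
epilogue: pop r0=0x39, sp=0x92
r2: caller-saved, written=True
r3: callee-saved, written=True
r5: caller-saved, written=True
r6: caller-saved, written=True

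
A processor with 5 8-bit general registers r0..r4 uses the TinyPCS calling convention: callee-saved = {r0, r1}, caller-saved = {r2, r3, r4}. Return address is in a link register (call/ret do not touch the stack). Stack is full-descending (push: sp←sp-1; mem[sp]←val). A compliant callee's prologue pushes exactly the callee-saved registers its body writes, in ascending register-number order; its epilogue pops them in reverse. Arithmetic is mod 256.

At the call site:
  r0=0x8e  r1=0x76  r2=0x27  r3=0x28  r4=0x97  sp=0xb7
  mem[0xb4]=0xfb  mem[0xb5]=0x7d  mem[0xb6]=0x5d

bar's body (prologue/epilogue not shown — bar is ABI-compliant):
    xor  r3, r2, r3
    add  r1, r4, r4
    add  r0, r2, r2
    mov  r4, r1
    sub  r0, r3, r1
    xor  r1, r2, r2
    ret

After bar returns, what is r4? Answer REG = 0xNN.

REG = 0x2e

prologue: push r0 → mem[0xb6]=0x8e, sp=0xb6
prologue: push r1 → mem[0xb5]=0x76, sp=0xb5
body[0] xor  r3, r2, r3 → r3=0x0f
body[1] add  r1, r4, r4 → r1=0x2e
body[2] add  r0, r2, r2 → r0=0x4e
body[3] mov  r4, r1 → r4=0x2e
body[4] sub  r0, r3, r1 → r0=0xe1
body[5] xor  r1, r2, r2 → r1=0x00
epilogue: pop r1=0x76, sp=0xb6
epilogue: pop r0=0x8e, sp=0xb7
r4 is caller-saved → body value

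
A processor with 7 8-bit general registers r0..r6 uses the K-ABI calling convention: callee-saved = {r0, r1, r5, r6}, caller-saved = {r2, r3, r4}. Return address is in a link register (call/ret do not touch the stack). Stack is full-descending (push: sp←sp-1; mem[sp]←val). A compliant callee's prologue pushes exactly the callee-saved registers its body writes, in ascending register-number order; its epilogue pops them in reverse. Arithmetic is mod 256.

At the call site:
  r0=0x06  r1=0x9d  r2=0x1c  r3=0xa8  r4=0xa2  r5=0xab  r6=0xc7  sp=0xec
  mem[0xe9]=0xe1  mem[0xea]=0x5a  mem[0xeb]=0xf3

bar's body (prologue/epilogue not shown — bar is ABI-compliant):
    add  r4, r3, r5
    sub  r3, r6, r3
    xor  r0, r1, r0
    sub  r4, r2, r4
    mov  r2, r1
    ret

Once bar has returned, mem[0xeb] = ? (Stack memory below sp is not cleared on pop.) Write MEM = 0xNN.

prologue: push r0 → mem[0xeb]=0x06, sp=0xeb
body[0] add  r4, r3, r5 → r4=0x53
body[1] sub  r3, r6, r3 → r3=0x1f
body[2] xor  r0, r1, r0 → r0=0x9b
body[3] sub  r4, r2, r4 → r4=0xc9
body[4] mov  r2, r1 → r2=0x9d
epilogue: pop r0=0x06, sp=0xec
prologue pushed ['r0'] at ['0xeb']

MEM = 0x06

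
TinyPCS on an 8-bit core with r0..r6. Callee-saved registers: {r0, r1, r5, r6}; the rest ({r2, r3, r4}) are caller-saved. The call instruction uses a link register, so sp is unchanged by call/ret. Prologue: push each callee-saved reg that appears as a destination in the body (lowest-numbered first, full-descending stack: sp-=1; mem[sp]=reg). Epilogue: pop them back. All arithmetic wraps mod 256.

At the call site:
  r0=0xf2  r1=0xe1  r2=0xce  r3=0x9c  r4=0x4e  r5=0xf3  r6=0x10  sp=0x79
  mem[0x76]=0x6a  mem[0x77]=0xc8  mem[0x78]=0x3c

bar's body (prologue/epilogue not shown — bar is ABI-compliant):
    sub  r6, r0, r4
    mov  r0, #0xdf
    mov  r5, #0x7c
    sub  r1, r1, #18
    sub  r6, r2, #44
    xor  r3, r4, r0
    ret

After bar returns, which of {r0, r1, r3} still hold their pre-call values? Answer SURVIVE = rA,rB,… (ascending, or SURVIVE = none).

SURVIVE = r0,r1

prologue: push r0 → mem[0x78]=0xf2, sp=0x78
prologue: push r1 → mem[0x77]=0xe1, sp=0x77
prologue: push r5 → mem[0x76]=0xf3, sp=0x76
prologue: push r6 → mem[0x75]=0x10, sp=0x75
body[0] sub  r6, r0, r4 → r6=0xa4
body[1] mov  r0, #0xdf → r0=0xdf
body[2] mov  r5, #0x7c → r5=0x7c
body[3] sub  r1, r1, #18 → r1=0xcf
body[4] sub  r6, r2, #44 → r6=0xa2
body[5] xor  r3, r4, r0 → r3=0x91
epilogue: pop r6=0x10, sp=0x76
epilogue: pop r5=0xf3, sp=0x77
epilogue: pop r1=0xe1, sp=0x78
epilogue: pop r0=0xf2, sp=0x79
r0: callee-saved, written=True
r1: callee-saved, written=True
r3: caller-saved, written=True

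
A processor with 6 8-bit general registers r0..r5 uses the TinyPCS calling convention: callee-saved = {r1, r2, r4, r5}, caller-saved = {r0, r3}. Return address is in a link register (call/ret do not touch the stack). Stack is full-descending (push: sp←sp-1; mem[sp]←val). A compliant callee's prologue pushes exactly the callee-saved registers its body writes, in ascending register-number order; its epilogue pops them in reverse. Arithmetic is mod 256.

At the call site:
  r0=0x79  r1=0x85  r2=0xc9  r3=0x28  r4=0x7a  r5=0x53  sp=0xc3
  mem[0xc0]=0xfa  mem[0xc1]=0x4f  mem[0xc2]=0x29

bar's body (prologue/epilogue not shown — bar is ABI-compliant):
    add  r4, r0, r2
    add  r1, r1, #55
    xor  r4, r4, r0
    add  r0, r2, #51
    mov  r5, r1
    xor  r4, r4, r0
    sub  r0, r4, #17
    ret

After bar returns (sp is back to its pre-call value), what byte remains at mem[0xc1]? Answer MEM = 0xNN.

MEM = 0x7a

prologue: push r1 -> mem[0xc2]=0x85, sp=0xc2
prologue: push r4 -> mem[0xc1]=0x7a, sp=0xc1
prologue: push r5 -> mem[0xc0]=0x53, sp=0xc0
body[0] add  r4, r0, r2 -> r4=0x42
body[1] add  r1, r1, #55 -> r1=0xbc
body[2] xor  r4, r4, r0 -> r4=0x3b
body[3] add  r0, r2, #51 -> r0=0xfc
body[4] mov  r5, r1 -> r5=0xbc
body[5] xor  r4, r4, r0 -> r4=0xc7
body[6] sub  r0, r4, #17 -> r0=0xb6
epilogue: pop r5=0x53, sp=0xc1
epilogue: pop r4=0x7a, sp=0xc2
epilogue: pop r1=0x85, sp=0xc3
prologue pushed ['r1', 'r4', 'r5'] at ['0xc2', '0xc1', '0xc0']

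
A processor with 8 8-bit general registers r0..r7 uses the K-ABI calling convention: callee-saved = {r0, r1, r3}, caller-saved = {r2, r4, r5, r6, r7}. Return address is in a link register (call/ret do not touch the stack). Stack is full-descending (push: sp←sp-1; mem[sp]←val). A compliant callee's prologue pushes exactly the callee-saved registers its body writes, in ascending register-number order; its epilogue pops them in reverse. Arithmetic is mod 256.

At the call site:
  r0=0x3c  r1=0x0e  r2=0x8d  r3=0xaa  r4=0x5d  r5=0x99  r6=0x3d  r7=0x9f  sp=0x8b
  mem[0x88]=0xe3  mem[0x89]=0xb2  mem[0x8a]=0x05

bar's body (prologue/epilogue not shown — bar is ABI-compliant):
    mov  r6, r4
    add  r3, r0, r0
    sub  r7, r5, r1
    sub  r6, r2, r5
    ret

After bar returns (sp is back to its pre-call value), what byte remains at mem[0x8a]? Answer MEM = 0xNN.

prologue: push r3 -> mem[0x8a]=0xaa, sp=0x8a
body[0] mov  r6, r4 -> r6=0x5d
body[1] add  r3, r0, r0 -> r3=0x78
body[2] sub  r7, r5, r1 -> r7=0x8b
body[3] sub  r6, r2, r5 -> r6=0xf4
epilogue: pop r3=0xaa, sp=0x8b
prologue pushed ['r3'] at ['0x8a']

MEM = 0xaa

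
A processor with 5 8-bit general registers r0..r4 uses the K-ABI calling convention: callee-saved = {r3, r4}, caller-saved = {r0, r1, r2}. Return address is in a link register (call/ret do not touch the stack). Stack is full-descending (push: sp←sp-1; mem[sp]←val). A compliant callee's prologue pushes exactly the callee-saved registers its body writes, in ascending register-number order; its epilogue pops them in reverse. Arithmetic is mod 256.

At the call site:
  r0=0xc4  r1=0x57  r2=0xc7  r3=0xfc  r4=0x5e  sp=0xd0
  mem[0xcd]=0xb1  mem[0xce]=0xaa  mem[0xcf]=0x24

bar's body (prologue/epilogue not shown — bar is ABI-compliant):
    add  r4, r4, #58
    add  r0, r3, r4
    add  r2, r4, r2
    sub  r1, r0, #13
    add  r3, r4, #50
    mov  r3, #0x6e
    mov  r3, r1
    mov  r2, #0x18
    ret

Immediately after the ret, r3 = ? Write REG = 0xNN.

prologue: push r3 -> mem[0xcf]=0xfc, sp=0xcf
prologue: push r4 -> mem[0xce]=0x5e, sp=0xce
body[0] add  r4, r4, #58 -> r4=0x98
body[1] add  r0, r3, r4 -> r0=0x94
body[2] add  r2, r4, r2 -> r2=0x5f
body[3] sub  r1, r0, #13 -> r1=0x87
body[4] add  r3, r4, #50 -> r3=0xca
body[5] mov  r3, #0x6e -> r3=0x6e
body[6] mov  r3, r1 -> r3=0x87
body[7] mov  r2, #0x18 -> r2=0x18
epilogue: pop r4=0x5e, sp=0xcf
epilogue: pop r3=0xfc, sp=0xd0
r3 is callee-saved -> restored

REG = 0xfc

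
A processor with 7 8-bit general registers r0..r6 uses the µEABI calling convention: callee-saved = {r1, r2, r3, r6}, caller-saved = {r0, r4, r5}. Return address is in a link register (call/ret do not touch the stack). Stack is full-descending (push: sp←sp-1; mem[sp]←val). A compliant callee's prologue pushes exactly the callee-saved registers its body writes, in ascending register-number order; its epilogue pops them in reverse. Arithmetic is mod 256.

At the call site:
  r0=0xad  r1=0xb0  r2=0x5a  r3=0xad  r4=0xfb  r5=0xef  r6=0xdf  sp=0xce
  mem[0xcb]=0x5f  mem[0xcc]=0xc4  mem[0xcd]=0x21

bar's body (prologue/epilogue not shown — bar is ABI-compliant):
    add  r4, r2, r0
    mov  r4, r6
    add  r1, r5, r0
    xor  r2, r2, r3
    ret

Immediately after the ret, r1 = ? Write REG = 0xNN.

prologue: push r1 -> mem[0xcd]=0xb0, sp=0xcd
prologue: push r2 -> mem[0xcc]=0x5a, sp=0xcc
body[0] add  r4, r2, r0 -> r4=0x07
body[1] mov  r4, r6 -> r4=0xdf
body[2] add  r1, r5, r0 -> r1=0x9c
body[3] xor  r2, r2, r3 -> r2=0xf7
epilogue: pop r2=0x5a, sp=0xcd
epilogue: pop r1=0xb0, sp=0xce
r1 is callee-saved -> restored

REG = 0xb0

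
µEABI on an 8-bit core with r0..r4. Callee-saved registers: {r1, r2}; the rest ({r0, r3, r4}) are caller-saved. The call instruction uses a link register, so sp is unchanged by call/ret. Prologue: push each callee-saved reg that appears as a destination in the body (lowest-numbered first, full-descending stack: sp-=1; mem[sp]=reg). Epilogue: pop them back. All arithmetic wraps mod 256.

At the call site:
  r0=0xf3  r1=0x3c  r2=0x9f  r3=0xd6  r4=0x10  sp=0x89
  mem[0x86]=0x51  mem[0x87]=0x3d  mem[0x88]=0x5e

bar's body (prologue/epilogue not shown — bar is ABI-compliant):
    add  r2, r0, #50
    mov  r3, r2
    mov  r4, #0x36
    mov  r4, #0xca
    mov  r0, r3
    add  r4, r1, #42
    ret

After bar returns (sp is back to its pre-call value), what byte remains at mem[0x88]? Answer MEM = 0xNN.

MEM = 0x9f

prologue: push r2 → mem[0x88]=0x9f, sp=0x88
body[0] add  r2, r0, #50 → r2=0x25
body[1] mov  r3, r2 → r3=0x25
body[2] mov  r4, #0x36 → r4=0x36
body[3] mov  r4, #0xca → r4=0xca
body[4] mov  r0, r3 → r0=0x25
body[5] add  r4, r1, #42 → r4=0x66
epilogue: pop r2=0x9f, sp=0x89
prologue pushed ['r2'] at ['0x88']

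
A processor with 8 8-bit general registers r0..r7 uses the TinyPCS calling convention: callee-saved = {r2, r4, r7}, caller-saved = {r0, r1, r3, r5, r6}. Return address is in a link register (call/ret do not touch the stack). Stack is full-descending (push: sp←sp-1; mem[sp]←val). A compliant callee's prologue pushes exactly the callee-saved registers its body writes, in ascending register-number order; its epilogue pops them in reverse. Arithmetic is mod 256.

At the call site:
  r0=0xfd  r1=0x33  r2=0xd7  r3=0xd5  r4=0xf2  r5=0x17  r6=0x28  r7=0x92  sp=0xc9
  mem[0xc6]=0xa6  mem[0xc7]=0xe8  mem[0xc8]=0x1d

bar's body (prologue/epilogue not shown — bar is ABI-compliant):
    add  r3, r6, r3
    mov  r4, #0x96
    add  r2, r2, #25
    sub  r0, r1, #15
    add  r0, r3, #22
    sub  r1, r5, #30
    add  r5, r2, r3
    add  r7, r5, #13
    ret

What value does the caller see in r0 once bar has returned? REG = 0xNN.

REG = 0x13

prologue: push r2 → mem[0xc8]=0xd7, sp=0xc8
prologue: push r4 → mem[0xc7]=0xf2, sp=0xc7
prologue: push r7 → mem[0xc6]=0x92, sp=0xc6
body[0] add  r3, r6, r3 → r3=0xfd
body[1] mov  r4, #0x96 → r4=0x96
body[2] add  r2, r2, #25 → r2=0xf0
body[3] sub  r0, r1, #15 → r0=0x24
body[4] add  r0, r3, #22 → r0=0x13
body[5] sub  r1, r5, #30 → r1=0xf9
body[6] add  r5, r2, r3 → r5=0xed
body[7] add  r7, r5, #13 → r7=0xfa
epilogue: pop r7=0x92, sp=0xc7
epilogue: pop r4=0xf2, sp=0xc8
epilogue: pop r2=0xd7, sp=0xc9
r0 is caller-saved → body value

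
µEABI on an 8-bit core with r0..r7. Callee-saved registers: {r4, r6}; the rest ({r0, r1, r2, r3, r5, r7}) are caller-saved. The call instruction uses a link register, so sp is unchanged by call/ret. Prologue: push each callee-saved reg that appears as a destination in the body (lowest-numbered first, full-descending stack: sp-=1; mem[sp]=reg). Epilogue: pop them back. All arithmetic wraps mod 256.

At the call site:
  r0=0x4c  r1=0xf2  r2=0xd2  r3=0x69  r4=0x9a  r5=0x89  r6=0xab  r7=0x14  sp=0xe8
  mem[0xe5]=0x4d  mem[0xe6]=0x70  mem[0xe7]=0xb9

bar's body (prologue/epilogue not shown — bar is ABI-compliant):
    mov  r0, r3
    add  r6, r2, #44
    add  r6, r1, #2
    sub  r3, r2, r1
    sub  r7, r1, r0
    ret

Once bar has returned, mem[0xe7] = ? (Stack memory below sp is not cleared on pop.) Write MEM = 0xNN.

MEM = 0xab

prologue: push r6 → mem[0xe7]=0xab, sp=0xe7
body[0] mov  r0, r3 → r0=0x69
body[1] add  r6, r2, #44 → r6=0xfe
body[2] add  r6, r1, #2 → r6=0xf4
body[3] sub  r3, r2, r1 → r3=0xe0
body[4] sub  r7, r1, r0 → r7=0x89
epilogue: pop r6=0xab, sp=0xe8
prologue pushed ['r6'] at ['0xe7']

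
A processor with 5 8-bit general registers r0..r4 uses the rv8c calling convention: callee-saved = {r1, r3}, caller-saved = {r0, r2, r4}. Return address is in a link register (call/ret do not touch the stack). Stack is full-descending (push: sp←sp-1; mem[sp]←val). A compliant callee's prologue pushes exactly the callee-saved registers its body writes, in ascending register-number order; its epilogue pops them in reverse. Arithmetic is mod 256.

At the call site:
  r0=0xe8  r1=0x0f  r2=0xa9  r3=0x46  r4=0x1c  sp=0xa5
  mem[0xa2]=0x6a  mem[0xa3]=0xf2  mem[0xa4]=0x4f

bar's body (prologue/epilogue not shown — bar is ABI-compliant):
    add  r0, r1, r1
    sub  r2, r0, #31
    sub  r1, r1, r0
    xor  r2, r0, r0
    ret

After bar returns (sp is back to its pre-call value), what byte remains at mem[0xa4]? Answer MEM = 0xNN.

prologue: push r1 → mem[0xa4]=0x0f, sp=0xa4
body[0] add  r0, r1, r1 → r0=0x1e
body[1] sub  r2, r0, #31 → r2=0xff
body[2] sub  r1, r1, r0 → r1=0xf1
body[3] xor  r2, r0, r0 → r2=0x00
epilogue: pop r1=0x0f, sp=0xa5
prologue pushed ['r1'] at ['0xa4']

MEM = 0x0f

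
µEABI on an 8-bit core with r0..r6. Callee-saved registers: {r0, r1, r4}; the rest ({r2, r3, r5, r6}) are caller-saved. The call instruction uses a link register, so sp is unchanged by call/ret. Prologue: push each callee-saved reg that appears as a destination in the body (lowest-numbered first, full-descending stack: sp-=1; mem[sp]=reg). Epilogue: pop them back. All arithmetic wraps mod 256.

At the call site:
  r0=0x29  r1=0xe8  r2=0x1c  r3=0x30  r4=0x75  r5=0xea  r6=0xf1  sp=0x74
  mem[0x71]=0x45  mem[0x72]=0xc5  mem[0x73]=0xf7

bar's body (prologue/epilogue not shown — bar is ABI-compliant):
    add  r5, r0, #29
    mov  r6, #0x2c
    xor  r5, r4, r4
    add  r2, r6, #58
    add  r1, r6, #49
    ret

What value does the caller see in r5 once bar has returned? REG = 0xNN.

REG = 0x00

prologue: push r1 -> mem[0x73]=0xe8, sp=0x73
body[0] add  r5, r0, #29 -> r5=0x46
body[1] mov  r6, #0x2c -> r6=0x2c
body[2] xor  r5, r4, r4 -> r5=0x00
body[3] add  r2, r6, #58 -> r2=0x66
body[4] add  r1, r6, #49 -> r1=0x5d
epilogue: pop r1=0xe8, sp=0x74
r5 is caller-saved -> body value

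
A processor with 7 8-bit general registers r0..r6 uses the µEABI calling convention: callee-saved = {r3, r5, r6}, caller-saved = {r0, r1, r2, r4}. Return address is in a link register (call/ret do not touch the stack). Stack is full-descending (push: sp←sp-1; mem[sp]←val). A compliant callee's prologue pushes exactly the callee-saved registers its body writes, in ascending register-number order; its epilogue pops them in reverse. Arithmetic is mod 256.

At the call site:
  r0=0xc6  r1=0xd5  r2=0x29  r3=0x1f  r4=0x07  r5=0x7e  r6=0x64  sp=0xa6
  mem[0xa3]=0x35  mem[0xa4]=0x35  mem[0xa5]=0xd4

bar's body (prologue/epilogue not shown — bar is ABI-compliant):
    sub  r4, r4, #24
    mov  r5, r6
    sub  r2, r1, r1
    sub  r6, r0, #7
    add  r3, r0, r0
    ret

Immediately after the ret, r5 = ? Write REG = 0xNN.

prologue: push r3 -> mem[0xa5]=0x1f, sp=0xa5
prologue: push r5 -> mem[0xa4]=0x7e, sp=0xa4
prologue: push r6 -> mem[0xa3]=0x64, sp=0xa3
body[0] sub  r4, r4, #24 -> r4=0xef
body[1] mov  r5, r6 -> r5=0x64
body[2] sub  r2, r1, r1 -> r2=0x00
body[3] sub  r6, r0, #7 -> r6=0xbf
body[4] add  r3, r0, r0 -> r3=0x8c
epilogue: pop r6=0x64, sp=0xa4
epilogue: pop r5=0x7e, sp=0xa5
epilogue: pop r3=0x1f, sp=0xa6
r5 is callee-saved -> restored

REG = 0x7e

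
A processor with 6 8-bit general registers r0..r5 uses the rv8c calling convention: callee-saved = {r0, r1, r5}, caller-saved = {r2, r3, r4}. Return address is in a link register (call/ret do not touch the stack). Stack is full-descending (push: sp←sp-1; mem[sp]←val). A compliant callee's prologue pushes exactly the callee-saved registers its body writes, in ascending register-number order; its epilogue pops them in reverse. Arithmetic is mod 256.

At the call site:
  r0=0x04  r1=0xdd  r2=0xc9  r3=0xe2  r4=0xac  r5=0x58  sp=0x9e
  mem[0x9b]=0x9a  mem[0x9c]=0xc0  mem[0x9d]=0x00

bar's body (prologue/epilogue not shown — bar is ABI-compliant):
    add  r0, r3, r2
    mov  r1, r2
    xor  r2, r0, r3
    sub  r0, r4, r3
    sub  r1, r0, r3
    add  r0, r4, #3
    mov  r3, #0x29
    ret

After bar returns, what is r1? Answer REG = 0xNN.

REG = 0xdd

prologue: push r0 → mem[0x9d]=0x04, sp=0x9d
prologue: push r1 → mem[0x9c]=0xdd, sp=0x9c
body[0] add  r0, r3, r2 → r0=0xab
body[1] mov  r1, r2 → r1=0xc9
body[2] xor  r2, r0, r3 → r2=0x49
body[3] sub  r0, r4, r3 → r0=0xca
body[4] sub  r1, r0, r3 → r1=0xe8
body[5] add  r0, r4, #3 → r0=0xaf
body[6] mov  r3, #0x29 → r3=0x29
epilogue: pop r1=0xdd, sp=0x9d
epilogue: pop r0=0x04, sp=0x9e
r1 is callee-saved → restored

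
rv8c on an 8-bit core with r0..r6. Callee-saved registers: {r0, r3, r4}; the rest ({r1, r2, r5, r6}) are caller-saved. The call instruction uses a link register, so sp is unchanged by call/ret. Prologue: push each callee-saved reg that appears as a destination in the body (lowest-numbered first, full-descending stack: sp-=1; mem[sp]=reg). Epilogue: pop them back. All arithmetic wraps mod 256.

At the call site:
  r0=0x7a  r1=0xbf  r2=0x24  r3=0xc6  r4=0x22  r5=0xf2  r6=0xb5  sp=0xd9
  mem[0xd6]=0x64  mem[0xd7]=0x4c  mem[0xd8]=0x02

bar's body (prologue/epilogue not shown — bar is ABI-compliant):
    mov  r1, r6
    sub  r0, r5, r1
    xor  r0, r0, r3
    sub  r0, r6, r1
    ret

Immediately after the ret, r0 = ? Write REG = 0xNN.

REG = 0x7a

prologue: push r0 -> mem[0xd8]=0x7a, sp=0xd8
body[0] mov  r1, r6 -> r1=0xb5
body[1] sub  r0, r5, r1 -> r0=0x3d
body[2] xor  r0, r0, r3 -> r0=0xfb
body[3] sub  r0, r6, r1 -> r0=0x00
epilogue: pop r0=0x7a, sp=0xd9
r0 is callee-saved -> restored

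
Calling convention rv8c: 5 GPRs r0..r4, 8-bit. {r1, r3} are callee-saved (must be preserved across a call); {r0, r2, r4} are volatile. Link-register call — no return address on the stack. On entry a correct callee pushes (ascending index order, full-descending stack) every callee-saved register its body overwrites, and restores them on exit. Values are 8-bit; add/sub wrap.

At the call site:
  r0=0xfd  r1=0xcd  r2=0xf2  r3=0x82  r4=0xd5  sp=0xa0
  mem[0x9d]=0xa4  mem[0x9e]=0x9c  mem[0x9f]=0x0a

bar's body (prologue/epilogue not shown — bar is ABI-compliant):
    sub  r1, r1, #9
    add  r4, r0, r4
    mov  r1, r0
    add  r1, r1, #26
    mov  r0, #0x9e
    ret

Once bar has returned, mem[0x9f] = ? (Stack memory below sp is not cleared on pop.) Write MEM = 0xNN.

MEM = 0xcd

prologue: push r1 → mem[0x9f]=0xcd, sp=0x9f
body[0] sub  r1, r1, #9 → r1=0xc4
body[1] add  r4, r0, r4 → r4=0xd2
body[2] mov  r1, r0 → r1=0xfd
body[3] add  r1, r1, #26 → r1=0x17
body[4] mov  r0, #0x9e → r0=0x9e
epilogue: pop r1=0xcd, sp=0xa0
prologue pushed ['r1'] at ['0x9f']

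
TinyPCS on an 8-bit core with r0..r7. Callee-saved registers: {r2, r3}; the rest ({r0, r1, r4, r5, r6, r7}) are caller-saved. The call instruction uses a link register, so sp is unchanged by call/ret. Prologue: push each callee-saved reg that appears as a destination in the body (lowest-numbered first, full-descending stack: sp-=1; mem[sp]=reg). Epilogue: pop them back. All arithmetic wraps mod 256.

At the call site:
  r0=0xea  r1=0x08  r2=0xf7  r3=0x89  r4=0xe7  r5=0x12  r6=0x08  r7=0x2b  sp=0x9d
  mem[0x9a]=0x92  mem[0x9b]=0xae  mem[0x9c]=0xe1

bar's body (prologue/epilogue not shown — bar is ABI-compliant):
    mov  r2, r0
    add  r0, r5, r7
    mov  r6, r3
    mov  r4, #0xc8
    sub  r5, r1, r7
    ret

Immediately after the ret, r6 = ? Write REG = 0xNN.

prologue: push r2 -> mem[0x9c]=0xf7, sp=0x9c
body[0] mov  r2, r0 -> r2=0xea
body[1] add  r0, r5, r7 -> r0=0x3d
body[2] mov  r6, r3 -> r6=0x89
body[3] mov  r4, #0xc8 -> r4=0xc8
body[4] sub  r5, r1, r7 -> r5=0xdd
epilogue: pop r2=0xf7, sp=0x9d
r6 is caller-saved -> body value

REG = 0x89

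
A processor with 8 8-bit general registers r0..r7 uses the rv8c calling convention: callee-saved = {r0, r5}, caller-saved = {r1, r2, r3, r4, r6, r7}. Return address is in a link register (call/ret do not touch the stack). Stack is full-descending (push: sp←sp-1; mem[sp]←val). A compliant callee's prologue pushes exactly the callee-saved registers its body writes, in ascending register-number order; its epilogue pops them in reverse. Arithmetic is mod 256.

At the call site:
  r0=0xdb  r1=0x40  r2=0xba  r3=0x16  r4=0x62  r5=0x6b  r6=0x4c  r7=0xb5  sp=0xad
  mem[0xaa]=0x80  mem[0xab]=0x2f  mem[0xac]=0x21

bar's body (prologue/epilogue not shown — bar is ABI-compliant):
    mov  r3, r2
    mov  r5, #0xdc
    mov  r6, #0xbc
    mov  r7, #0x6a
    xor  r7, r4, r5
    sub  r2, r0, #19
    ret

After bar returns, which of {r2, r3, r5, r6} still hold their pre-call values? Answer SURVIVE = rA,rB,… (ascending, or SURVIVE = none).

prologue: push r5 -> mem[0xac]=0x6b, sp=0xac
body[0] mov  r3, r2 -> r3=0xba
body[1] mov  r5, #0xdc -> r5=0xdc
body[2] mov  r6, #0xbc -> r6=0xbc
body[3] mov  r7, #0x6a -> r7=0x6a
body[4] xor  r7, r4, r5 -> r7=0xbe
body[5] sub  r2, r0, #19 -> r2=0xc8
epilogue: pop r5=0x6b, sp=0xad
r2: caller-saved, written=True
r3: caller-saved, written=True
r5: callee-saved, written=True
r6: caller-saved, written=True

SURVIVE = r5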